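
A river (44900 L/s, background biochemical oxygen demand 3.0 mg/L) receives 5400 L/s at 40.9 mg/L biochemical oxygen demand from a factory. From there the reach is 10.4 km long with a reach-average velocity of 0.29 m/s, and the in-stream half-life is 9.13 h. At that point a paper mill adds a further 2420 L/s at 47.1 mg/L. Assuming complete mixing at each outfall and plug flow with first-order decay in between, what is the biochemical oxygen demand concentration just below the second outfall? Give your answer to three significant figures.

5.33 mg/L

Conservation of mass: C = (44900·3.000 + 5400·40.90) / 50300 = 355600/50300 = 7.069 mg/L; combined flow 50300 L/s.
Travel time t = 10.4·1000 / 0.29 = 35860 s = 9.962 h.
Half-life 9.13 h → k = ln 2 / 9.13 = 0.07592 h⁻¹ = 1.822 d⁻¹.
After decay, C = 7.069 × e^(−kt) = 7.069 × 0.4694 = 3.318 mg/L.
At the second outfall, C = (50300·3.318 + 2420·47.10) / (50300 + 2420) = 5.328 mg/L.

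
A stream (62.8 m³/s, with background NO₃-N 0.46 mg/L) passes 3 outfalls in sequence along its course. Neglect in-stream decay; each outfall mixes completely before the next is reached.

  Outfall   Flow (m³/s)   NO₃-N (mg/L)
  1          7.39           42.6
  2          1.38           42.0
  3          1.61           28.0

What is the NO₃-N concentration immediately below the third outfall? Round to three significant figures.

6.10 mg/L

Below outfall 1: Q → 70.19 m³/s, C = (62.80·0.4600 + 7.390·42.60)/70.19 = 4.897 mg/L.
Below outfall 2: Q → 71.57 m³/s, C = (70.19·4.897 + 1.380·42.00)/71.57 = 5.612 mg/L.
Below outfall 3: Q → 73.18 m³/s, C = (71.57·5.612 + 1.610·28.00)/73.18 = 6.105 mg/L.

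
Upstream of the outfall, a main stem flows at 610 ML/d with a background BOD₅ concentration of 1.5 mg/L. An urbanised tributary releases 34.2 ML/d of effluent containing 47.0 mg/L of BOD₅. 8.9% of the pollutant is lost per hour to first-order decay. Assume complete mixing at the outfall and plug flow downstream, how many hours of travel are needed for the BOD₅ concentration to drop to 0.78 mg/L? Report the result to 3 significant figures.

17.3 h

Mass balance: C = (610.0·1.500 + 34.20·47.00) / 644.2 = 2522/644.2 = 3.916 mg/L.
8.9%/h lost → k = −ln(1 − 0.089) = 0.09321 h⁻¹.
3.916·exp(−k·t) = 0.78 → t = ln(3.916/0.78)/k = 62310 s = 17.31 h.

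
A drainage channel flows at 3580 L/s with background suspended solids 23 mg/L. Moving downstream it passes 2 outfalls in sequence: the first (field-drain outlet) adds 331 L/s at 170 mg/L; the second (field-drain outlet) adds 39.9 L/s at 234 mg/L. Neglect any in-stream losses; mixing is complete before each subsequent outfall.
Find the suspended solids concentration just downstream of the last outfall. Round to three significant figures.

37.4 mg/L

Outfall 1: combined Q = 3911 L/s; C = (3580·23.00 + 331.0·170.0)/3911 = 35.44 mg/L.
Outfall 2: combined Q = 3951 L/s; C = (3911·35.44 + 39.90·234.0)/3951 = 37.45 mg/L.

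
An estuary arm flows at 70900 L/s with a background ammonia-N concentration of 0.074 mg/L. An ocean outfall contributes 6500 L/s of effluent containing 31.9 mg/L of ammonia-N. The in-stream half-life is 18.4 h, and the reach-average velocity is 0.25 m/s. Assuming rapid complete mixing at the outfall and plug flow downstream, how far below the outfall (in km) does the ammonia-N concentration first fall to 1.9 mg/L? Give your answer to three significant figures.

8.81 km

Mixed concentration C = ΣQC/ΣQ = (70900·0.07400 + 6500·31.90) / 77400 = 212600/77400 = 2.747 mg/L.
Half-life 18.4 h → k = ln 2 / 18.4 = 0.03767 h⁻¹ = 0.9041 d⁻¹.
Set 2.747·exp(−k·t) = 1.9 → t = ln(2.747/1.9)/k = 35220 s = 9.784 h.
Distance = v·t = 0.25·35220 = 8805 m = 8.805 km.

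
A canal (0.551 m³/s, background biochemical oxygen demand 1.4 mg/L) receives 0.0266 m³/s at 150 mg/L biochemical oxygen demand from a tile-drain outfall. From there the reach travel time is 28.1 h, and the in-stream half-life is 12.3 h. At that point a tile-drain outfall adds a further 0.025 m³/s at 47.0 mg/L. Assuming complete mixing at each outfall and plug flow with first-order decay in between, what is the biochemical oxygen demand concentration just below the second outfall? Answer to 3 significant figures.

Mass balance: C = (0.5510·1.400 + 0.02660·150.0) / 0.5776 = 4.761/0.5776 = 8.243 mg/L; combined flow 0.5776 m³/s.
Half-life 12.3 h → k = ln 2 / 12.3 = 0.05635 h⁻¹ = 1.352 d⁻¹.
Applying C = C₀e^(−kt): 8.243 × 0.2052 = 1.692 mg/L.
Second outfall: C = (0.5776·1.692 + 0.02500·47.00)/0.6026 = 3.572 mg/L.

3.57 mg/L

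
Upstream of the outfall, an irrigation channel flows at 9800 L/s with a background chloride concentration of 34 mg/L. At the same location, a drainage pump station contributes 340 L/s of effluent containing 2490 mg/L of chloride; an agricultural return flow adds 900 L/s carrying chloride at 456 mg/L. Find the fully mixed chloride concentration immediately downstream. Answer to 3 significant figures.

144 mg/L

After mixing, C = (9800·34.00 + 340.0·2490 + 900.0·456.0) / 11040 = 1590000/11040 = 144.0 mg/L.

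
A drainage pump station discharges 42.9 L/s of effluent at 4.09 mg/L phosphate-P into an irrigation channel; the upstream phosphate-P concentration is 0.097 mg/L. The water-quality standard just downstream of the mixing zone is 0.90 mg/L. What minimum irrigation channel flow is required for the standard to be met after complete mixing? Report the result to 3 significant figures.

Set C_mix = 0.90: (Q·0.09700 + 42.90·4.090) / (Q + 42.90) = 0.90
→ Q = 42.90·(4.090 − 0.90)/(0.90 − 0.09700) = 170.4 L/s.

170 L/s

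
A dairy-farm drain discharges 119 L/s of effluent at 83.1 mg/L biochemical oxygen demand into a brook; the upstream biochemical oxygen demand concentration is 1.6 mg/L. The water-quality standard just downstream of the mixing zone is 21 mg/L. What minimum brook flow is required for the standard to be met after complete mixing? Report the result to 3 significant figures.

Set C_mix = 21: (Q·1.600 + 119.0·83.10) / (Q + 119.0) = 21
→ Q = 119.0·(83.10 − 21)/(21 − 1.600) = 380.9 L/s.

381 L/s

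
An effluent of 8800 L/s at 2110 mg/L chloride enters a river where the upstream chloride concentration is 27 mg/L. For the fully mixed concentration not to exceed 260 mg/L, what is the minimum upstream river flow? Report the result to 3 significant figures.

Set C_mix = 260: (Q·27.00 + 8800·2110) / (Q + 8800) = 260
→ Q = 8800·(2110 − 260)/(260 − 27.00) = 69870 L/s.

69900 L/s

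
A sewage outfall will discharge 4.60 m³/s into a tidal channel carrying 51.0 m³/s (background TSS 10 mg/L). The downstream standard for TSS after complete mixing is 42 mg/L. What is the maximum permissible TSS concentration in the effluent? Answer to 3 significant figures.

At the limit, (Qr·Cr + Qe·Cₑ)/(Qr + Qe) = 42:
Cₑ = (55.60·42 − 51.00·10.00) / 4.600 = 396.8 mg/L.

397 mg/L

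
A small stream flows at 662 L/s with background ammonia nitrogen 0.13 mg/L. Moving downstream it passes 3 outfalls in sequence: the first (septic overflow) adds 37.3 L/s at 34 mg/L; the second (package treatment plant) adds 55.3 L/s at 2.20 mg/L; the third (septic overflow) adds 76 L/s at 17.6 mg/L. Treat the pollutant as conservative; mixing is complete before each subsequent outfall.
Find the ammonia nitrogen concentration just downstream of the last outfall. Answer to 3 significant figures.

3.39 mg/L

After outfall 1: Q = 662.0 + 37.30 = 699.3 L/s; C = (662.0·0.1300 + 37.30·34.00)/699.3 = 1.937 mg/L.
After outfall 2: Q = 699.3 + 55.30 = 754.6 L/s; C = (699.3·1.937 + 55.30·2.200)/754.6 = 1.956 mg/L.
After outfall 3: Q = 754.6 + 76.00 = 830.6 L/s; C = (754.6·1.956 + 76.00·17.60)/830.6 = 3.387 mg/L.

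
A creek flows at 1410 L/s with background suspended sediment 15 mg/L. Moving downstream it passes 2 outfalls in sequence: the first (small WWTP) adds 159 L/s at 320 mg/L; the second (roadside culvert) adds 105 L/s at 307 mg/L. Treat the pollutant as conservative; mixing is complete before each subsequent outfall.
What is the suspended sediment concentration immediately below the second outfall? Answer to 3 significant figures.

Outfall 1: combined Q = 1569 L/s; C = (1410·15.00 + 159.0·320.0)/1569 = 45.91 mg/L.
Outfall 2: combined Q = 1674 L/s; C = (1569·45.91 + 105.0·307.0)/1674 = 62.28 mg/L.

62.3 mg/L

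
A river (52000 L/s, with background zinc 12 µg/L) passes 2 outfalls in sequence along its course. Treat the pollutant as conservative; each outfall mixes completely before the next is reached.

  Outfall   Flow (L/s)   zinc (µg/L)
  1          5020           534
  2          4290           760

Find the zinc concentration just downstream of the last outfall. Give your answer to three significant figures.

Below outfall 1: Q → 57020 L/s, C = (52000·12.00 + 5020·534.0)/57020 = 57.96 µg/L.
Below outfall 2: Q → 61310 L/s, C = (57020·57.96 + 4290·760.0)/61310 = 107.1 µg/L.

107 µg/L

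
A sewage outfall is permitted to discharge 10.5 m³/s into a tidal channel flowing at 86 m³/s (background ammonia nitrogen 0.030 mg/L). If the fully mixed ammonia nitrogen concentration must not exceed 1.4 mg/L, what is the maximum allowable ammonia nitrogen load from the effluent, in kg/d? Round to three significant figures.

Mass balance at the limit: 86.00·0.03000 + 10.50·Cₑ = 96.50·1.4 → Cₑ = 12.62 mg/L.
Load = 10.50 m³/s × 12.62 g/m³ × 86 400 s/d = 11450 kg/d.

11400 kg/d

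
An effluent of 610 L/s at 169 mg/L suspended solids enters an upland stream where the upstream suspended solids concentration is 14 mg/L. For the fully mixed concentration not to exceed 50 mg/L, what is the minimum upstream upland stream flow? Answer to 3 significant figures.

Set C_mix = 50: (Q·14.00 + 610.0·169.0) / (Q + 610.0) = 50
→ Q = 610.0·(169.0 − 50)/(50 − 14.00) = 2016 L/s.

2020 L/s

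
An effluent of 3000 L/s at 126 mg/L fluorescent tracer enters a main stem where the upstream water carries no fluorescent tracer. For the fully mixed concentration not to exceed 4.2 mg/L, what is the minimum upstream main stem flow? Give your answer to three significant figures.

87000 L/s

Set C_mix = 4.2: (Q·0 + 3000·126.0) / (Q + 3000) = 4.2
→ Q = 3000·(126.0 − 4.2)/(4.2 − 0) = 87000 L/s.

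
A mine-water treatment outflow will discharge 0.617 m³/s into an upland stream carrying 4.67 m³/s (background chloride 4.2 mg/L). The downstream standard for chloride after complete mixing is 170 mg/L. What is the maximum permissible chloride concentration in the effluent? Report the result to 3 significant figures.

1420 mg/L

At the limit, (Qr·Cr + Qe·Cₑ)/(Qr + Qe) = 170:
Cₑ = (5.287·170 − 4.670·4.200) / 0.6170 = 1425 mg/L.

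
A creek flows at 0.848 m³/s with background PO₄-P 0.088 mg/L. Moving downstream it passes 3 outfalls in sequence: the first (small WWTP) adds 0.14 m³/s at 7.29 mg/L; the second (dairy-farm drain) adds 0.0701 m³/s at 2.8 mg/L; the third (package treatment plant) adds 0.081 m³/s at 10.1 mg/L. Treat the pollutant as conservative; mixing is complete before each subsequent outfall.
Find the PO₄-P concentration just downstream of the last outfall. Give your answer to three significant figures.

1.85 mg/L

Outfall 1: combined Q = 0.9880 m³/s; C = (0.8480·0.08800 + 0.1400·7.290)/0.9880 = 1.109 mg/L.
Outfall 2: combined Q = 1.058 m³/s; C = (0.9880·1.109 + 0.07010·2.800)/1.058 = 1.221 mg/L.
Outfall 3: combined Q = 1.139 m³/s; C = (1.058·1.221 + 0.08100·10.10)/1.139 = 1.852 mg/L.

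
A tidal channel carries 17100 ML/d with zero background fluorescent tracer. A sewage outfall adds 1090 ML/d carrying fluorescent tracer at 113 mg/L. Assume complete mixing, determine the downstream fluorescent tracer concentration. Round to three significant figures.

Conservation of mass: C = (17100·0 + 1090·113.0) / 18190 = 123200/18190 = 6.771 mg/L.

6.77 mg/L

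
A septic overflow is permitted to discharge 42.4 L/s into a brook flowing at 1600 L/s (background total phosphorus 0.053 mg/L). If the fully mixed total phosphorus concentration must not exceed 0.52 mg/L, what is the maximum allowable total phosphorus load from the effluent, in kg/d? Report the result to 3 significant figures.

66.5 kg/d

Mass balance at the limit: 1600·0.05300 + 42.40·Cₑ = 1642·0.52 → Cₑ = 18.14 mg/L.
42.40 L/s = 0.04240 m³/s. Load = 0.04240 m³/s × 18.14 g/m³ × 86 400 s/d = 66.46 kg/d.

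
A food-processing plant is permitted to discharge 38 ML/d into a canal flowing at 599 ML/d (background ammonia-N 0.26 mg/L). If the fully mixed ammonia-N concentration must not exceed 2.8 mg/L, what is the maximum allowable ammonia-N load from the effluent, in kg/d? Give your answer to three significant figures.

Mass balance at the limit: 599.0·0.2600 + 38.00·Cₑ = 637.0·2.8 → Cₑ = 42.84 mg/L.
38.00 ML/d = 0.4398 m³/s. Load = 0.4398 m³/s × 42.84 g/m³ × 86 400 s/d = 1628 kg/d.

1630 kg/d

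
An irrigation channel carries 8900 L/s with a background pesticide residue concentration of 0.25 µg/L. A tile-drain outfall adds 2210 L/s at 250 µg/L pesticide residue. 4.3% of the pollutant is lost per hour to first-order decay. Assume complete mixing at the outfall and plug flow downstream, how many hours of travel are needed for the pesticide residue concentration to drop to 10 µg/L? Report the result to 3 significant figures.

Conservation of mass: C = (8900·0.2500 + 2210·250.0) / 11110 = 554700/11110 = 49.93 µg/L.
4.3%/h lost → k = −ln(1 − 0.043) = 0.04395 h⁻¹.
49.93·exp(−k·t) = 10 → t = ln(49.93/10)/k = 131700 s = 36.59 h.

36.6 h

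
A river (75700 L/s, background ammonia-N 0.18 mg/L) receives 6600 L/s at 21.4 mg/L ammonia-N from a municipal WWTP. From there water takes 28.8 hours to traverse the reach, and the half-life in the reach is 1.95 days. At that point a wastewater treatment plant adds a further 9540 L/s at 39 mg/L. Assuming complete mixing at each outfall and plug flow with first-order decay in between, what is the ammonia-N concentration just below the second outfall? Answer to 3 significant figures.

5.15 mg/L

Conservation of mass: C = (75700·0.1800 + 6600·21.40) / 82300 = 154900/82300 = 1.882 mg/L; combined flow 82300 L/s.
Half-life 1.95 d → k = ln 2 / 1.95 = 0.3555 d⁻¹.
Decay over the reach: 1.882·exp(−kt) = 1.882·0.6528 = 1.228 mg/L.
At the second outfall, C = (82300·1.228 + 9540·39.00) / (82300 + 9540) = 5.152 mg/L.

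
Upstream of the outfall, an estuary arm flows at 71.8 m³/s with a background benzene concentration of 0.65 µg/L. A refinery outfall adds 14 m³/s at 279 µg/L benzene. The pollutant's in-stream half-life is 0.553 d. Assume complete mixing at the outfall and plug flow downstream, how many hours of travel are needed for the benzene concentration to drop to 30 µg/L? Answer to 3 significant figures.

Mass balance: C = (71.80·0.6500 + 14.00·279.0) / 85.80 = 3953/85.80 = 46.07 µg/L.
Half-life 0.553 d → k = ln 2 / 0.553 = 1.253 d⁻¹.
46.07·exp(−k·t) = 30 → t = ln(46.07/30)/k = 29570 s = 8.213 h.

8.21 h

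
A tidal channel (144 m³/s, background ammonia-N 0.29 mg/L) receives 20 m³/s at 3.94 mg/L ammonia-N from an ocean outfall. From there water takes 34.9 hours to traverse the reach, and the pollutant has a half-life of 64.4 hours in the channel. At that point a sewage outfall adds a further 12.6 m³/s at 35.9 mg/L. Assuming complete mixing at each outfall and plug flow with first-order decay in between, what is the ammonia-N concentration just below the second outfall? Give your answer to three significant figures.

3.03 mg/L

Mass balance: C = (144.0·0.2900 + 20.00·3.940) / 164.0 = 120.6/164.0 = 0.7351 mg/L; combined flow 164.0 m³/s.
Half-life 64.4 h → k = ln 2 / 64.4 = 0.01076 h⁻¹ = 0.2583 d⁻¹.
Applying C = C₀e^(−kt): 0.7351 × 0.6869 = 0.5049 mg/L.
At the second outfall, C = (164.0·0.5049 + 12.60·35.90) / (164.0 + 12.60) = 3.030 mg/L.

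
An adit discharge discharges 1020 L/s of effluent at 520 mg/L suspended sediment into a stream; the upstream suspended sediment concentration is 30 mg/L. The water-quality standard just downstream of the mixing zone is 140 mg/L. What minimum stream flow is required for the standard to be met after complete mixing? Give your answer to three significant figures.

Set C_mix = 140: (Q·30.00 + 1020·520.0) / (Q + 1020) = 140
→ Q = 1020·(520.0 − 140)/(140 − 30.00) = 3524 L/s.

3520 L/s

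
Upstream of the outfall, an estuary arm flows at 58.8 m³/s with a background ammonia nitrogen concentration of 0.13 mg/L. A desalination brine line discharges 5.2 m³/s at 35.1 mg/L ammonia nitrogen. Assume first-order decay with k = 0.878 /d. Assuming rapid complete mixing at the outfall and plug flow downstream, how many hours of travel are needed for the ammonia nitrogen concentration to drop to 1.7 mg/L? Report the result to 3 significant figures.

15.3 h

Conservation of mass: C = (58.80·0.1300 + 5.200·35.10) / 64.00 = 190.2/64.00 = 2.971 mg/L.
2.971·exp(−k·t) = 1.7 → t = ln(2.971/1.7)/k = 54950 s = 15.26 h.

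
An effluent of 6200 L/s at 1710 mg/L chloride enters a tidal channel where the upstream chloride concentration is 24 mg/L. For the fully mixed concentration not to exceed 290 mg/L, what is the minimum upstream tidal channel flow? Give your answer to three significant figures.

33100 L/s

Set C_mix = 290: (Q·24.00 + 6200·1710) / (Q + 6200) = 290
→ Q = 6200·(1710 − 290)/(290 − 24.00) = 33100 L/s.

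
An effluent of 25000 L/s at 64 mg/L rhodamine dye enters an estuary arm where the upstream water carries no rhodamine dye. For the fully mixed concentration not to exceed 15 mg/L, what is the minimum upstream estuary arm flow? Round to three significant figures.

Set C_mix = 15: (Q·0 + 25000·64.00) / (Q + 25000) = 15
→ Q = 25000·(64.00 − 15)/(15 − 0) = 81670 L/s.

81700 L/s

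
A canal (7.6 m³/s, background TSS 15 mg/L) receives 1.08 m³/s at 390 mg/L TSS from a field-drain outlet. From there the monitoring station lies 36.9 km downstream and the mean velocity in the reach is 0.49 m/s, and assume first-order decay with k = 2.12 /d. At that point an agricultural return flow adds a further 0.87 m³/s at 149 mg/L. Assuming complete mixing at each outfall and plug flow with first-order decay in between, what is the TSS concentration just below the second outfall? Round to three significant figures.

After mixing, C = (7.600·15.00 + 1.080·390.0) / 8.680 = 535.2/8.680 = 61.66 mg/L; combined flow 8.680 m³/s.
Travel time t = 36.9·1000 / 0.49 = 75310 s = 20.92 h.
After decay, C = 61.66 × e^(−kt) = 61.66 × 0.1576 = 9.717 mg/L.
At the second outfall, C = (8.680·9.717 + 0.8700·149.0) / (8.680 + 0.8700) = 22.41 mg/L.

22.4 mg/L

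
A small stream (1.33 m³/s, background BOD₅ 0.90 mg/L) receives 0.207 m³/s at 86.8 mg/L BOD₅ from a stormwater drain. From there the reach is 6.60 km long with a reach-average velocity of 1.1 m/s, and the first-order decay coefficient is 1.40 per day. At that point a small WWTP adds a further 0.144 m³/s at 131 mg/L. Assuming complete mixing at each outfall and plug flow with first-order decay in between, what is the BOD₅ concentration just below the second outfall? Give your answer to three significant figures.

21.6 mg/L

After mixing, C = (1.330·0.9000 + 0.2070·86.80) / 1.537 = 19.16/1.537 = 12.47 mg/L; combined flow 1.537 m³/s.
Travel time t = 6.60·1000 / 1.1 = 6000 s = 1.667 h.
First-order decay: C = 12.47·exp(−k·t) = 12.47·0.9074 = 11.31 mg/L.
At the second outfall, C = (1.537·11.31 + 0.1440·131.0) / (1.537 + 0.1440) = 21.57 mg/L.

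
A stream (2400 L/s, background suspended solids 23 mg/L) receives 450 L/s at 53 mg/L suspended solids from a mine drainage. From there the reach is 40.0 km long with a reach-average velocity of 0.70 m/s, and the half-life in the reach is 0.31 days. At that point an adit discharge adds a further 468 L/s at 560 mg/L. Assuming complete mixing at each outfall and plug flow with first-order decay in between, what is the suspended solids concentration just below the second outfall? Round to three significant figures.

After mixing, C = (2400·23.00 + 450.0·53.00) / 2850 = 79050/2850 = 27.74 mg/L; combined flow 2850 L/s.
Travel time t = 40.0·1000 / 0.70 = 57140 s = 15.87 h.
Half-life 0.31 d → k = ln 2 / 0.31 = 2.236 d⁻¹.
Applying C = C₀e^(−kt): 27.74 × 0.2279 = 6.321 mg/L.
Second outfall: C = (2850·6.321 + 468.0·560.0)/3318 = 84.42 mg/L.

84.4 mg/L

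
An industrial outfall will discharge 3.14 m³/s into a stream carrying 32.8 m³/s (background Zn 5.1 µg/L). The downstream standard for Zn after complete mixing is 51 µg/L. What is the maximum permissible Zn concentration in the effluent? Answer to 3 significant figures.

At the limit, (Qr·Cr + Qe·Cₑ)/(Qr + Qe) = 51:
Cₑ = (35.94·51 − 32.80·5.100) / 3.140 = 530.5 µg/L.

530 µg/L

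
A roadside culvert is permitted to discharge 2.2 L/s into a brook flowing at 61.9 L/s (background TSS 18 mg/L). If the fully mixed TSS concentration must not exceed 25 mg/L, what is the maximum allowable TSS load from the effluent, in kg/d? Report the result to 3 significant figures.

42.2 kg/d

Mass balance at the limit: 61.90·18.00 + 2.200·Cₑ = 64.10·25 → Cₑ = 222.0 mg/L.
2.200 L/s = 0.002200 m³/s. Load = 0.002200 m³/s × 222.0 g/m³ × 86 400 s/d = 42.19 kg/d.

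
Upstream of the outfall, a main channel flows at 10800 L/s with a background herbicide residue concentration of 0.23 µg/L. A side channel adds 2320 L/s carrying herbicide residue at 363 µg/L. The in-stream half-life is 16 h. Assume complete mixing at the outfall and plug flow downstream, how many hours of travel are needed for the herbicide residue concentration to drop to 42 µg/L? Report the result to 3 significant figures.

Conservation of mass: C = (10800·0.2300 + 2320·363.0) / 13120 = 844600/13120 = 64.38 µg/L.
Half-life 16 h → k = ln 2 / 16 = 0.04332 h⁻¹ = 1.040 d⁻¹.
64.38·exp(−k·t) = 42 → t = ln(64.38/42)/k = 35490 s = 9.859 h.

9.86 h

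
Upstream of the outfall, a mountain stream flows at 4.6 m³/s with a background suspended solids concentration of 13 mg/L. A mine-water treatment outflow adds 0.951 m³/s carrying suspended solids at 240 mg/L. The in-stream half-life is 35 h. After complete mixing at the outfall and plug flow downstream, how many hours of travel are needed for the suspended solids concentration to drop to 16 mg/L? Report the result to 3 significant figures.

59.4 h

Conservation of mass: C = (4.600·13.00 + 0.9510·240.0) / 5.551 = 288.0/5.551 = 51.89 mg/L.
Half-life 35 h → k = ln 2 / 35 = 0.01980 h⁻¹ = 0.4753 d⁻¹.
51.89·exp(−k·t) = 16 → t = ln(51.89/16)/k = 213900 s = 59.41 h.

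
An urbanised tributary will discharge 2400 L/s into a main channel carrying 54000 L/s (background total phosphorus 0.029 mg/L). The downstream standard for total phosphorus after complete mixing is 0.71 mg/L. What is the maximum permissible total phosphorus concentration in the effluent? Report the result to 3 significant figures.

16.0 mg/L

At the limit, (Qr·Cr + Qe·Cₑ)/(Qr + Qe) = 0.71:
Cₑ = (56400·0.71 − 54000·0.02900) / 2400 = 16.03 mg/L.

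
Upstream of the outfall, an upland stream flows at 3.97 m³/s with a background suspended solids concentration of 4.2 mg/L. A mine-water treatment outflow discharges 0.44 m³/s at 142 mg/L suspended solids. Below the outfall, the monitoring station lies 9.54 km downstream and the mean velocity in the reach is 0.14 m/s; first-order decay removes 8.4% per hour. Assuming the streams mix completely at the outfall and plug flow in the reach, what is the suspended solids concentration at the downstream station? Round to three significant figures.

Conservation of mass: C = (3.970·4.200 + 0.4400·142.0) / 4.410 = 79.15/4.410 = 17.95 mg/L.
Travel time t = 9.54·1000 / 0.14 = 68140 s = 18.93 h.
8.4%/h lost → k = −ln(1 − 0.084) = 0.08774 h⁻¹.
Applying C = C₀e^(−kt): 17.95 × 0.1900 = 3.410 mg/L.

3.41 mg/L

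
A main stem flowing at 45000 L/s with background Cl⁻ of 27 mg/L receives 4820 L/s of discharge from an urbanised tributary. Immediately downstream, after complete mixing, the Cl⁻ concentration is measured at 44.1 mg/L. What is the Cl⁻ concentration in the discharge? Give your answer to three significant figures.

204 mg/L

Mass balance: 45000·27.00 + 4820·Cₑ = 49820·44.10
→ Cₑ = (49820·44.10 − 45000·27.00) / 4820 = 203.7 mg/L.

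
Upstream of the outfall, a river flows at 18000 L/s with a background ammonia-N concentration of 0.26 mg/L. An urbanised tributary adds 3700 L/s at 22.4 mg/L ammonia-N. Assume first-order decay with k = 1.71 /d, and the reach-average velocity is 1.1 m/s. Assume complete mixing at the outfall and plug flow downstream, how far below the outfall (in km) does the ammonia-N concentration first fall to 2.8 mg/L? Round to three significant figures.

20.3 km

Mixed concentration C = ΣQC/ΣQ = (18000·0.2600 + 3700·22.40) / 21700 = 87560/21700 = 4.035 mg/L.
Set 4.035·exp(−k·t) = 2.8 → t = ln(4.035/2.8)/k = 18460 s = 5.128 h.
Distance = v·t = 1.1·18460 = 20310 m = 20.31 km.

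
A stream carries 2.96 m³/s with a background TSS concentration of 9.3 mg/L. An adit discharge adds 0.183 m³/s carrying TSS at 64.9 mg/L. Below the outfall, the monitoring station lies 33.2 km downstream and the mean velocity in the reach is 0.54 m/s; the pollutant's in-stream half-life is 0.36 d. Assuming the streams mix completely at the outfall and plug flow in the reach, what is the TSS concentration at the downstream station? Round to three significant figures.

3.19 mg/L

Conservation of mass: C = (2.960·9.300 + 0.1830·64.90) / 3.143 = 39.40/3.143 = 12.54 mg/L.
Travel time t = 33.2·1000 / 0.54 = 61480 s = 17.08 h.
Half-life 0.36 d → k = ln 2 / 0.36 = 1.925 d⁻¹.
After decay, C = 12.54 × e^(−kt) = 12.54 × 0.2541 = 3.185 mg/L.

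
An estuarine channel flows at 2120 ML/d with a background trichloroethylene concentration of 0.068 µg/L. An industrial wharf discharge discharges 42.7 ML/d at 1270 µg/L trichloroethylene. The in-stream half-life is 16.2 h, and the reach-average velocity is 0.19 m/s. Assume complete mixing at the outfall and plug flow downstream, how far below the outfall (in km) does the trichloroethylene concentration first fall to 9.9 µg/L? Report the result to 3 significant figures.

14.9 km

Mixed concentration C = ΣQC/ΣQ = (2120·0.06800 + 42.70·1270) / 2163 = 54370/2163 = 25.14 µg/L.
Half-life 16.2 h → k = ln 2 / 16.2 = 0.04279 h⁻¹ = 1.027 d⁻¹.
Set 25.14·exp(−k·t) = 9.9 → t = ln(25.14/9.9)/k = 78410 s = 21.78 h.
Distance = v·t = 0.19·78410 = 14900 m = 14.90 km.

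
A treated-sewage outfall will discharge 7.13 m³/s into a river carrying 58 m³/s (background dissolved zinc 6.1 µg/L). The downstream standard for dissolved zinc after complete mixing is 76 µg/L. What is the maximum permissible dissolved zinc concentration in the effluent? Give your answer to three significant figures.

At the limit, (Qr·Cr + Qe·Cₑ)/(Qr + Qe) = 76:
Cₑ = (65.13·76 − 58.00·6.100) / 7.130 = 644.6 µg/L.

645 µg/L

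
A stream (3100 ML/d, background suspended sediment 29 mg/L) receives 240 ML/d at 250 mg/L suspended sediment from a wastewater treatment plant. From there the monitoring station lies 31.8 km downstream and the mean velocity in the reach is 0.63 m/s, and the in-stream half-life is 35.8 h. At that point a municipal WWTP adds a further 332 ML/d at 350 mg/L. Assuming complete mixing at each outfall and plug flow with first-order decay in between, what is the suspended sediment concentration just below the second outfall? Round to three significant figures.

62.8 mg/L

Conservation of mass: C = (3100·29.00 + 240.0·250.0) / 3340 = 149900/3340 = 44.88 mg/L; combined flow 3340 ML/d.
Travel time t = 31.8·1000 / 0.63 = 50480 s = 14.02 h.
Half-life 35.8 h → k = ln 2 / 35.8 = 0.01936 h⁻¹ = 0.4647 d⁻¹.
Decay over the reach: 44.88·exp(−kt) = 44.88·0.7623 = 34.21 mg/L.
Second outfall: C = (3340·34.21 + 332.0·350.0)/3672 = 62.76 mg/L.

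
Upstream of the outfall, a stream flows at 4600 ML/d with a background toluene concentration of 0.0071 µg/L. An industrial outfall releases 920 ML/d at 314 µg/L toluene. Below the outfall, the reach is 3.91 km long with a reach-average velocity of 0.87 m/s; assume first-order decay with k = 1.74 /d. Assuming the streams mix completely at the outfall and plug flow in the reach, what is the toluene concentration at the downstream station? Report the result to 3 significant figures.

After mixing, C = (4600·0.007100 + 920.0·314.0) / 5520 = 288900/5520 = 52.34 µg/L.
Travel time t = 3.91·1000 / 0.87 = 4494 s = 1.248 h.
First-order decay: C = 52.34·exp(−k·t) = 52.34·0.9135 = 47.81 µg/L.

47.8 µg/L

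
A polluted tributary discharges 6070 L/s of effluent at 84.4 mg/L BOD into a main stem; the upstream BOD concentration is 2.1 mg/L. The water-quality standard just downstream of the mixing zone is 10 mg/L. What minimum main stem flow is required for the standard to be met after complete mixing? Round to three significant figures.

57200 L/s

Set C_mix = 10: (Q·2.100 + 6070·84.40) / (Q + 6070) = 10
→ Q = 6070·(84.40 − 10)/(10 − 2.100) = 57170 L/s.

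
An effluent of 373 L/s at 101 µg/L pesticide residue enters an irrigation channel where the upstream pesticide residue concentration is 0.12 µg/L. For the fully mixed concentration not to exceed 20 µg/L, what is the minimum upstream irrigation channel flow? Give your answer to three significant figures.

Set C_mix = 20: (Q·0.1200 + 373.0·101.0) / (Q + 373.0) = 20
→ Q = 373.0·(101.0 − 20)/(20 − 0.1200) = 1520 L/s.

1520 L/s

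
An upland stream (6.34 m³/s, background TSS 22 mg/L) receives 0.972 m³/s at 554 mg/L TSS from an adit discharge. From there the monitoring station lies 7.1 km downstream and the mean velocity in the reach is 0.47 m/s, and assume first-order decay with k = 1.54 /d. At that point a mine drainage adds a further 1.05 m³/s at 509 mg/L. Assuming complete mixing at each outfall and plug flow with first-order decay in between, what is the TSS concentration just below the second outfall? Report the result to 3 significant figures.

126 mg/L

Flow-weighted average: C = (6.340·22.00 + 0.9720·554.0) / 7.312 = 678.0/7.312 = 92.72 mg/L; combined flow 7.312 m³/s.
Travel time t = 7.1·1000 / 0.47 = 15110 s = 4.196 h.
Decay over the reach: 92.72·exp(−kt) = 92.72·0.7639 = 70.83 mg/L.
Second outfall: C = (7.312·70.83 + 1.050·509.0)/8.362 = 125.9 mg/L.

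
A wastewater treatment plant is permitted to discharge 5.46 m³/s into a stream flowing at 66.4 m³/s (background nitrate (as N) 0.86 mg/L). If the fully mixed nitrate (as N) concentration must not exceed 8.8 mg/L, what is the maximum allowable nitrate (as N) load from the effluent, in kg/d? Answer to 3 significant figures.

49700 kg/d

Mass balance at the limit: 66.40·0.8600 + 5.460·Cₑ = 71.86·8.8 → Cₑ = 105.4 mg/L.
Load = 5.460 m³/s × 105.4 g/m³ × 86 400 s/d = 49700 kg/d.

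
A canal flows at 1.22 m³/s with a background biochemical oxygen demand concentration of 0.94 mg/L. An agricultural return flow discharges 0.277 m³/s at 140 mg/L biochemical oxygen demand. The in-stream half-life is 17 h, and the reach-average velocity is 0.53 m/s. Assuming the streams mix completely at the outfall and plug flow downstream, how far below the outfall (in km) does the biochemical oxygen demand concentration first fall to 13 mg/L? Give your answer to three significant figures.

Flow-weighted average: C = (1.220·0.9400 + 0.2770·140.0) / 1.497 = 39.93/1.497 = 26.67 mg/L.
Half-life 17 h → k = ln 2 / 17 = 0.04077 h⁻¹ = 0.9786 d⁻¹.
Set 26.67·exp(−k·t) = 13 → t = ln(26.67/13)/k = 63450 s = 17.63 h.
Distance = v·t = 0.53·63450 = 33630 m = 33.63 km.

33.6 km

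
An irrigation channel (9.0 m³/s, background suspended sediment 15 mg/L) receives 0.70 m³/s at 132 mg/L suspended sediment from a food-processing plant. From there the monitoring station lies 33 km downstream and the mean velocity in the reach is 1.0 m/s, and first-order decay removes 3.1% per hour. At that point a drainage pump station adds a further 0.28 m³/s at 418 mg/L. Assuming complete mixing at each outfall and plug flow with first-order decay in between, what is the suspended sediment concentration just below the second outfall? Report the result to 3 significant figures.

Conservation of mass: C = (9.000·15.00 + 0.7000·132.0) / 9.700 = 227.4/9.700 = 23.44 mg/L; combined flow 9.700 m³/s.
Travel time t = 33·1000 / 1.0 = 33000 s = 9.167 h.
3.1%/h lost → k = −ln(1 − 0.031) = 0.03149 h⁻¹.
First-order decay: C = 23.44·exp(−k·t) = 23.44·0.7493 = 17.57 mg/L.
Second outfall: C = (9.700·17.57 + 0.2800·418.0)/9.980 = 28.80 mg/L.

28.8 mg/L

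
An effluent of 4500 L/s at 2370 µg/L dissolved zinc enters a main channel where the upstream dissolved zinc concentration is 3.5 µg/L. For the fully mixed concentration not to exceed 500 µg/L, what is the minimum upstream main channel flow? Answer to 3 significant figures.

Set C_mix = 500: (Q·3.500 + 4500·2370) / (Q + 4500) = 500
→ Q = 4500·(2370 − 500)/(500 − 3.500) = 16950 L/s.

16900 L/s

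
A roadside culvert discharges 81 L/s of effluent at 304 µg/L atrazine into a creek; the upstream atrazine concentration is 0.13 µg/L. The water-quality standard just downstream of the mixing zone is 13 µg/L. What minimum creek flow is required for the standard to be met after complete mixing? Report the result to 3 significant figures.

Set C_mix = 13: (Q·0.1300 + 81.00·304.0) / (Q + 81.00) = 13
→ Q = 81.00·(304.0 − 13)/(13 − 0.1300) = 1831 L/s.

1830 L/s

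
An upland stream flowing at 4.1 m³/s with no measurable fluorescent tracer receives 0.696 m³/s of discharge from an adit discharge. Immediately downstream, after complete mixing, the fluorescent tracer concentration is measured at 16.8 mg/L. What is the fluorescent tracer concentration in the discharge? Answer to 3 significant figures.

116 mg/L

Mass balance: 4.100·0 + 0.6960·Cₑ = 4.796·16.80
→ Cₑ = (4.796·16.80 − 4.100·0) / 0.6960 = 115.8 mg/L.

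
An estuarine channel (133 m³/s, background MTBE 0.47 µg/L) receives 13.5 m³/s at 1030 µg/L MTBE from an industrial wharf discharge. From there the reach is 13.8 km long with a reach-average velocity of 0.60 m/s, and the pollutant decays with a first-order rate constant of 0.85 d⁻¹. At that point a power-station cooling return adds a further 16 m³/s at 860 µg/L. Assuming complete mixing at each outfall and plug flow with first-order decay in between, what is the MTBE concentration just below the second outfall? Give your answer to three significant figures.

After mixing, C = (133.0·0.4700 + 13.50·1030) / 146.5 = 13970/146.5 = 95.34 µg/L; combined flow 146.5 m³/s.
Travel time t = 13.8·1000 / 0.60 = 23000 s = 6.389 h.
Decay over the reach: 95.34·exp(−kt) = 95.34·0.7975 = 76.03 µg/L.
Second outfall: C = (146.5·76.03 + 16.00·860.0)/162.5 = 153.2 µg/L.

153 µg/L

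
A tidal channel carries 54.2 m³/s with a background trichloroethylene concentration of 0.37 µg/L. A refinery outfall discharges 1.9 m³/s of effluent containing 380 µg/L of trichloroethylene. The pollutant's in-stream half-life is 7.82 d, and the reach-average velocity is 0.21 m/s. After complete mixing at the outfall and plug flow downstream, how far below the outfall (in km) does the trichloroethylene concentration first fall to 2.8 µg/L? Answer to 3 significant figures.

Mixed concentration C = ΣQC/ΣQ = (54.20·0.3700 + 1.900·380.0) / 56.10 = 742.1/56.10 = 13.23 µg/L.
Half-life 7.82 d → k = ln 2 / 7.82 = 0.08864 d⁻¹.
Set 13.23·exp(−k·t) = 2.8 → t = ln(13.23/2.8)/k = 1513000 s = 420.4 h.
Distance = v·t = 0.21·1513000 = 317800 m = 317.8 km.

318 km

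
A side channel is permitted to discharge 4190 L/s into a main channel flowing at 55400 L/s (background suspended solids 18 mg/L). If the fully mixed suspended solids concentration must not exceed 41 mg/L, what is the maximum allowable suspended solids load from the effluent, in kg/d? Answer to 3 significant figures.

Mass balance at the limit: 55400·18.00 + 4190·Cₑ = 59590·41 → Cₑ = 345.1 mg/L.
4190 L/s = 4.190 m³/s. Load = 4.190 m³/s × 345.1 g/m³ × 86 400 s/d = 124900 kg/d.

125000 kg/d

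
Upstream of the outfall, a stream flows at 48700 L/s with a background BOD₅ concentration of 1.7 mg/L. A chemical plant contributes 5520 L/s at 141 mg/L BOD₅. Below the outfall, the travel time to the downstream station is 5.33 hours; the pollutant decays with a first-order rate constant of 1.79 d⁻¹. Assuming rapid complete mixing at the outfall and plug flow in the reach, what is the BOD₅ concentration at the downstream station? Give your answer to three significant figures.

10.7 mg/L

Mixed concentration C = ΣQC/ΣQ = (48700·1.700 + 5520·141.0) / 54220 = 861100/54220 = 15.88 mg/L.
First-order decay: C = 15.88·exp(−k·t) = 15.88·0.6720 = 10.67 mg/L.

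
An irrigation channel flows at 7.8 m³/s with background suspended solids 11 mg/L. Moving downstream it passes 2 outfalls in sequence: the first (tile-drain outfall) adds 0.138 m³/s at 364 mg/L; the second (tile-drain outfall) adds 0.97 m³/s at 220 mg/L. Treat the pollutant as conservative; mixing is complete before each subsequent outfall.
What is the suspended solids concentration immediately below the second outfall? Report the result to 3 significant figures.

After outfall 1: Q = 7.800 + 0.1380 = 7.938 m³/s; C = (7.800·11.00 + 0.1380·364.0)/7.938 = 17.14 mg/L.
After outfall 2: Q = 7.938 + 0.9700 = 8.908 m³/s; C = (7.938·17.14 + 0.9700·220.0)/8.908 = 39.23 mg/L.

39.2 mg/L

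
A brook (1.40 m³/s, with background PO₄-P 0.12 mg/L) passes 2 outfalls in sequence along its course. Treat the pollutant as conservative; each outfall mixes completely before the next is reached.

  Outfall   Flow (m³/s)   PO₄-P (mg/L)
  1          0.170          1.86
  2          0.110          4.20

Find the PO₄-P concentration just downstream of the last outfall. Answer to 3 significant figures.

Below outfall 1: Q → 1.570 m³/s, C = (1.400·0.1200 + 0.1700·1.860)/1.570 = 0.3084 mg/L.
Below outfall 2: Q → 1.680 m³/s, C = (1.570·0.3084 + 0.1100·4.200)/1.680 = 0.5632 mg/L.

0.563 mg/L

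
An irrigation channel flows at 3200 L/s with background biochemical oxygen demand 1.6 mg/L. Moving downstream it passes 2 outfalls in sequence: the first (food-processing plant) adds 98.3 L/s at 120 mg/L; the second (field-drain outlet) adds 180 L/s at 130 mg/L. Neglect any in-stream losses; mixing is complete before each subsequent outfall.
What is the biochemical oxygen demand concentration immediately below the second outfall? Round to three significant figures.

Outfall 1: combined Q = 3298 L/s; C = (3200·1.600 + 98.30·120.0)/3298 = 5.129 mg/L.
Outfall 2: combined Q = 3478 L/s; C = (3298·5.129 + 180.0·130.0)/3478 = 11.59 mg/L.

11.6 mg/L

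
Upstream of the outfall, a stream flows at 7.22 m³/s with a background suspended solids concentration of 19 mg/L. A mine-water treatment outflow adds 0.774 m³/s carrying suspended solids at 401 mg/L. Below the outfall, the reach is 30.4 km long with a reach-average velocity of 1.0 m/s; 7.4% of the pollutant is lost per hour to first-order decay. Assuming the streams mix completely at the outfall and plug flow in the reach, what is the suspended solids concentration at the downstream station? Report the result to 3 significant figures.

Mixed concentration C = ΣQC/ΣQ = (7.220·19.00 + 0.7740·401.0) / 7.994 = 447.6/7.994 = 55.99 mg/L.
Travel time t = 30.4·1000 / 1.0 = 30400 s = 8.444 h.
7.4%/h lost → k = −ln(1 − 0.074) = 0.07688 h⁻¹.
First-order decay: C = 55.99·exp(−k·t) = 55.99·0.5225 = 29.25 mg/L.

29.3 mg/L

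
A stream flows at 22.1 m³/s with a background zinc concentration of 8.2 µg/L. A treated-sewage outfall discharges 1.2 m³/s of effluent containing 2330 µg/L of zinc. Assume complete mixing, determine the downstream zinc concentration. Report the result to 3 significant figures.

128 µg/L

Conservation of mass: C = (22.10·8.200 + 1.200·2330) / 23.30 = 2977/23.30 = 127.8 µg/L.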